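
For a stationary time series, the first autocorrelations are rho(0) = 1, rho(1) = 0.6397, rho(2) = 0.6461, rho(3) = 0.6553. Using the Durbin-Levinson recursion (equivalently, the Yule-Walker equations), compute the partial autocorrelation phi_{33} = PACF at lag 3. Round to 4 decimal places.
\phi_{33} = 0.3050

The PACF at lag k is phi_{kk}, the last component of the solution
to the Yule-Walker system G_k phi = r_k where
  (G_k)_{ij} = rho(|i - j|), (r_k)_i = rho(i), i,j = 1..k.
Equivalently, Durbin-Levinson gives phi_{kk} iteratively:
  phi_{11} = rho(1)
  phi_{kk} = [rho(k) - sum_{j=1..k-1} phi_{k-1,j} rho(k-j)]
            / [1 - sum_{j=1..k-1} phi_{k-1,j} rho(j)],
  phi_{k,j} = phi_{k-1,j} - phi_{kk} phi_{k-1,k-j},  j = 1..k-1.
Step k = 1:
  phi_11 = rho(1) = 0.6397.
Step k = 2:
  phi_22 = [rho(2) - phi_11 rho(1)] / [1 - phi_11 rho(1)] = [0.6461 - (0.6397)(0.6397)] / [1 - (0.6397)(0.6397)]
         = 0.23688391 / 0.59078391 = 0.400965.
  Update: phi_21 = phi_11 - phi_22 phi_11 = 0.6397 - (0.400965)(0.6397) = 0.383202.
Step k = 3:
  phi_33 = [rho(3) - phi_21 rho(2) - phi_22 rho(1)] / [1 - phi_21 rho(1) - phi_22 rho(2)]
    numerator   = 0.6553 - (0.383202)(0.6461) - (0.400965)(0.6397) = 0.15121534
    denominator = 1 - (0.383202)(0.6397) - (0.400965)(0.6461) = 0.49580166
  phi_33 = 0.15121534 / 0.49580166 = 0.305.
Therefore phi_{33} = 0.3050.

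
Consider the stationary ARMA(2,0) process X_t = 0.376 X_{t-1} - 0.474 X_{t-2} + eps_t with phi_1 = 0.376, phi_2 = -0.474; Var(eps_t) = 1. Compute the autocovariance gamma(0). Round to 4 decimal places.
\gamma(0) = 1.3796

Multiply the model equation by X_{t-k} and take expectations. With theta_0 = psi_0 = 1 and psi_j the MA(infinity) weights, this gives
  gamma(k) - sum_i phi_i gamma(k-i) = c_k,
  c_k = sigma^2 * sum_{j=k..q} theta_j psi_{j-k}   (c_k = 0 for k > q),
using gamma(-m) = gamma(m).
Pure AR (q = 0): c_0 = sigma^2 = 1, c_k = 0 for k >= 1.
Equations for k = 0, 1, 2 (AR order 2, c_2 = 0):
  (E0) gamma(0) = phi_1 gamma(1) + phi_2 gamma(2) + c_0
  (E1) gamma(1) = phi_1 gamma(0) + phi_2 gamma(1) + c_1
  (E2) gamma(2) = phi_1 gamma(1) + phi_2 gamma(0)
From (E1): gamma(1) = A gamma(0) + B with
  A = phi_1 / (1 - phi_2) = 0.376 / 1.474 = 0.255088,   B = c_1 / (1 - phi_2) = 0 / 1.474 = 0.
Insert (E2) into (E0): gamma(0) (1 - phi_2^2) = phi_1 (1 + phi_2) gamma(1) + c_0.
  phi_1 (1 + phi_2) = (0.376)(0.526) = 0.197776,   1 - phi_2^2 = 0.775324.
Replace gamma(1) by A gamma(0) + B and collect gamma(0):
  gamma(0) [0.775324 - (0.197776)(0.255088)] = c_0 = 1
  gamma(0) * 0.724874 = 1
  gamma(0) = 1 / 0.724874 = 1.379551.
Therefore gamma(0) = 1.3796 (to 4 decimal places).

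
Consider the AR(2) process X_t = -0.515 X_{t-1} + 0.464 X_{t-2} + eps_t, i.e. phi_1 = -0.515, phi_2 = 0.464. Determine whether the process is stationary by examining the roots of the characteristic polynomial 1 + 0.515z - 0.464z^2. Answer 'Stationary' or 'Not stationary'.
\text{Stationary}

The AR(p) characteristic polynomial is P(z) = 1 + 0.515z - 0.464z^2.
Stationarity requires all roots to lie outside the unit circle, i.e. |z| > 1 for every root.
Set 1 + (0.515) z + (-0.464) z^2 = 0, i.e. a z^2 + b z + c = 0 with a = -0.464, b = 0.515, c = 1.
Discriminant D = b^2 - 4ac = (0.515)^2 - 4*(-0.464)*1 = 0.265225 - (-1.856) = 2.121225.
D >= 0, so the roots are real: z = (-b +/- sqrt(D)) / (2a) = (-0.515 +/- 1.456443) / (-0.928).
  z_1 = (-0.515 + 1.456443) / (-0.928) = -1.0145,   |z_1| = 1.0145.
  z_2 = (-0.515 - 1.456443) / (-0.928) = 2.1244,   |z_2| = 2.1244.
Moduli of all roots: 1.0145, 2.1244.
All moduli strictly greater than 1? Yes.
Verdict: Stationary.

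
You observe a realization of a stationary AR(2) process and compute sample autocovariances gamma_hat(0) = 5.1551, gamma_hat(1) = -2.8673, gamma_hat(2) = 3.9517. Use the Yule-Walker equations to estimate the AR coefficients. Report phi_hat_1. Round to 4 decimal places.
\hat\phi_{1} = -0.1880

The Yule-Walker equations for an AR(p) process read, in matrix form,
  Gamma_p phi = r_p,   with   (Gamma_p)_{ij} = gamma(|i - j|),
                       (r_p)_i = gamma(i),   i,j = 1..p.
Substitute the sample gammas (Toeplitz matrix and right-hand side of size 2):
  Gamma_p = [[5.1551, -2.8673], [-2.8673, 5.1551]]
  r_p     = [-2.8673, 3.9517]
Written out:
  5.1551 phi_1 - 2.8673 phi_2 = -2.8673
  -2.8673 phi_1 + 5.1551 phi_2 = 3.9517
Solve by Cramer's rule:
  det = gamma(0)^2 - gamma(1)^2 = (5.1551)^2 - (-2.8673)^2 = 26.57505601 - 8.22140929 = 18.35364672
  phi_hat_1 = [gamma(1) gamma(0) - gamma(1) gamma(2)] / det = [(-2.8673)(5.1551) - (-2.8673)(3.9517)] / 18.35364672 = -3.45050882 / 18.35364672 = -0.188
  phi_hat_2 = [gamma(0) gamma(2) - gamma(1)^2] / det = [(5.1551)(3.9517) - (-2.8673)^2] / 18.35364672 = 12.14999938 / 18.35364672 = 0.662
So phi_hat = [-0.1880, 0.6620].
Therefore phi_hat_1 = -0.1880.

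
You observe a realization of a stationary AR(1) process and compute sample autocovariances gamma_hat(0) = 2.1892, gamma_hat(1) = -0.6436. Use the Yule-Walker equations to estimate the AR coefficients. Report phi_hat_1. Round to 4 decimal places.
\hat\phi_{1} = -0.2940

The Yule-Walker equations for an AR(p) process read, in matrix form,
  Gamma_p phi = r_p,   with   (Gamma_p)_{ij} = gamma(|i - j|),
                       (r_p)_i = gamma(i),   i,j = 1..p.
Substitute the sample gammas (Toeplitz matrix and right-hand side of size 1):
  Gamma_p = [[2.1892]]
  r_p     = [-0.6436]
With p = 1 this is the single equation gamma(0) phi_1 = gamma(1):
  phi_hat_1 = gamma(1) / gamma(0) = -0.6436 / 2.1892 = -0.2940.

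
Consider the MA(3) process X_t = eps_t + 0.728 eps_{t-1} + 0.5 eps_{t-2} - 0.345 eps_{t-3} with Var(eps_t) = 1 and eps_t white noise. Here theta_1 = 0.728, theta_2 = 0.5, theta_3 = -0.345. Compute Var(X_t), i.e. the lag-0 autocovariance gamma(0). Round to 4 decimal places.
\gamma(0) = 1.8990

For an MA(q) process X_t = eps_t + sum_i theta_i eps_{t-i} with
Var(eps_t) = sigma^2, the variance is
  gamma(0) = sigma^2 * (1 + sum_i theta_i^2).
  sum_i theta_i^2 = (0.728)^2 + (0.5)^2 + (-0.345)^2 = 0.529984 + 0.25 + 0.119025 = 0.899009.
  gamma(0) = 1 * (1 + 0.899009) = 1 * 1.899009 = 1.899009, which rounds to 1.8990.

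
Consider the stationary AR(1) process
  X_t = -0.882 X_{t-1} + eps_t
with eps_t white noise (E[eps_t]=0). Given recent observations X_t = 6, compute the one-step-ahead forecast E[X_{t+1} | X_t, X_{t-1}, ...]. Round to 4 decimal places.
E[X_{t+1} \mid \mathcal F_t] = -5.2920

For an AR(p) model X_t = c + sum_i phi_i X_{t-i} + eps_t, the
one-step-ahead conditional mean is
  E[X_{t+1} | X_t, ...] = c + sum_i phi_i X_{t+1-i}.
Substitute known values:
  E[X_{t+1} | ...] = (-0.882) * (6)
                   = -5.2920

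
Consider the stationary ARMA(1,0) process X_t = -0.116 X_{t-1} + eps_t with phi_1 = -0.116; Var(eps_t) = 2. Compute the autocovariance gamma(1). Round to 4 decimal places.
\gamma(1) = -0.2352

Multiply the model equation by X_{t-k} and take expectations. With theta_0 = psi_0 = 1 and psi_j the MA(infinity) weights, this gives
  gamma(k) - sum_i phi_i gamma(k-i) = c_k,
  c_k = sigma^2 * sum_{j=k..q} theta_j psi_{j-k}   (c_k = 0 for k > q),
using gamma(-m) = gamma(m).
Pure AR (q = 0): c_0 = sigma^2 = 2, c_k = 0 for k >= 1.
Equations for k = 0 and k = 1 (AR order 1):
  gamma(0) = phi_1 gamma(1) + c_0
  gamma(1) = phi_1 gamma(0) + c_1
Substituting the second into the first: gamma(0) (1 - phi_1^2) = c_0 + phi_1 c_1, so
  gamma(0) = c_0 / (1 - phi_1^2) = 2 / (1 - (-0.116)^2) = 2 / 0.986544 = 2.027279.
  gamma(1) = phi_1 gamma(0) = (-0.116)(2.027279) = -0.235164.
Therefore gamma(1) = -0.2352 (to 4 decimal places).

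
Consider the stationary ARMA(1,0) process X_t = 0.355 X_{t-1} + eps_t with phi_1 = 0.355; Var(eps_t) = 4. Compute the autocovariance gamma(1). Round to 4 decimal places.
\gamma(1) = 1.6248

Multiply the model equation by X_{t-k} and take expectations. With theta_0 = psi_0 = 1 and psi_j the MA(infinity) weights, this gives
  gamma(k) - sum_i phi_i gamma(k-i) = c_k,
  c_k = sigma^2 * sum_{j=k..q} theta_j psi_{j-k}   (c_k = 0 for k > q),
using gamma(-m) = gamma(m).
Pure AR (q = 0): c_0 = sigma^2 = 4, c_k = 0 for k >= 1.
Equations for k = 0 and k = 1 (AR order 1):
  gamma(0) = phi_1 gamma(1) + c_0
  gamma(1) = phi_1 gamma(0) + c_1
Substituting the second into the first: gamma(0) (1 - phi_1^2) = c_0 + phi_1 c_1, so
  gamma(0) = c_0 / (1 - phi_1^2) = 4 / (1 - (0.355)^2) = 4 / 0.873975 = 4.57679.
  gamma(1) = phi_1 gamma(0) = (0.355)(4.57679) = 1.62476.
Therefore gamma(1) = 1.6248 (to 4 decimal places).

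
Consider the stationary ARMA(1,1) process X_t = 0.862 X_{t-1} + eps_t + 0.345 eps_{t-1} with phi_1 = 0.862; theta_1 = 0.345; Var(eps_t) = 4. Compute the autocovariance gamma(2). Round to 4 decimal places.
\gamma(2) = 21.0129

Multiply the model equation by X_{t-k} and take expectations. With theta_0 = psi_0 = 1 and psi_j the MA(infinity) weights, this gives
  gamma(k) - sum_i phi_i gamma(k-i) = c_k,
  c_k = sigma^2 * sum_{j=k..q} theta_j psi_{j-k}   (c_k = 0 for k > q),
using gamma(-m) = gamma(m).
psi-weights needed (psi_j = theta_j + sum_i phi_i psi_{j-i}):
  psi_1 = theta_1 + phi_1 = 0.345 + (0.862) = 1.207
Right-hand sides:
  c_0 = sigma^2 (1 + theta_1 psi_1) = 4 * (1 + (0.345)(1.207)) = 4 * 1.416415 = 5.66566
  c_1 = sigma^2 theta_1 = 4 * (0.345) = 1.38
  c_2 = 0
Equations for k = 0 and k = 1 (AR order 1):
  gamma(0) = phi_1 gamma(1) + c_0
  gamma(1) = phi_1 gamma(0) + c_1
Substituting the second into the first: gamma(0) (1 - phi_1^2) = c_0 + phi_1 c_1, so
  gamma(0) = (c_0 + phi_1 c_1) / (1 - phi_1^2) = (5.66566 + (0.862)(1.38)) / (1 - (0.862)^2) = 6.85522 / 0.256956 = 26.678575.
  gamma(1) = phi_1 gamma(0) + c_1 = (0.862)(26.678575) + (1.38) = 24.376932.
For k = 2 (> q): gamma(2) = phi_1 gamma(1) = (0.862)(24.376932) = 21.012915.
Therefore gamma(2) = 21.0129 (to 4 decimal places).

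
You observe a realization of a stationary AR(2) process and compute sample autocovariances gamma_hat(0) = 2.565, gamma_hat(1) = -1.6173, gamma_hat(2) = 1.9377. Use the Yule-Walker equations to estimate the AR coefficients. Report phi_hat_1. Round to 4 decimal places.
\hat\phi_{1} = -0.2560

The Yule-Walker equations for an AR(p) process read, in matrix form,
  Gamma_p phi = r_p,   with   (Gamma_p)_{ij} = gamma(|i - j|),
                       (r_p)_i = gamma(i),   i,j = 1..p.
Substitute the sample gammas (Toeplitz matrix and right-hand side of size 2):
  Gamma_p = [[2.565, -1.6173], [-1.6173, 2.565]]
  r_p     = [-1.6173, 1.9377]
Written out:
  2.565 phi_1 - 1.6173 phi_2 = -1.6173
  -1.6173 phi_1 + 2.565 phi_2 = 1.9377
Solve by Cramer's rule:
  det = gamma(0)^2 - gamma(1)^2 = (2.565)^2 - (-1.6173)^2 = 6.579225 - 2.61565929 = 3.96356571
  phi_hat_1 = [gamma(1) gamma(0) - gamma(1) gamma(2)] / det = [(-1.6173)(2.565) - (-1.6173)(1.9377)] / 3.96356571 = -1.01453229 / 3.96356571 = -0.256
  phi_hat_2 = [gamma(0) gamma(2) - gamma(1)^2] / det = [(2.565)(1.9377) - (-1.6173)^2] / 3.96356571 = 2.35454121 / 3.96356571 = 0.594
So phi_hat = [-0.2560, 0.5940].
Therefore phi_hat_1 = -0.2560.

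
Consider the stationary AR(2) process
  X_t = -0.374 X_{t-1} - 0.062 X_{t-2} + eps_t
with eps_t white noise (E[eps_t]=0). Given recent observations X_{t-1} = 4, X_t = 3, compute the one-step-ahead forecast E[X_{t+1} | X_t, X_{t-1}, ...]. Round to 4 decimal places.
E[X_{t+1} \mid \mathcal F_t] = -1.3700

For an AR(p) model X_t = c + sum_i phi_i X_{t-i} + eps_t, the
one-step-ahead conditional mean is
  E[X_{t+1} | X_t, ...] = c + sum_i phi_i X_{t+1-i}.
Substitute known values:
  E[X_{t+1} | ...] = (-0.374) * (3) + (-0.062) * (4)
                   = -1.3700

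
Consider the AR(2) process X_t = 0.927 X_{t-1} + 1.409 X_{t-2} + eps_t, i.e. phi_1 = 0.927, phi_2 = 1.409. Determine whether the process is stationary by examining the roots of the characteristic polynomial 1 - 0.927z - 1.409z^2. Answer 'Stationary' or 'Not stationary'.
\text{Not stationary}

The AR(p) characteristic polynomial is P(z) = 1 - 0.927z - 1.409z^2.
Stationarity requires all roots to lie outside the unit circle, i.e. |z| > 1 for every root.
Set 1 + (-0.927) z + (-1.409) z^2 = 0, i.e. a z^2 + b z + c = 0 with a = -1.409, b = -0.927, c = 1.
Discriminant D = b^2 - 4ac = (-0.927)^2 - 4*(-1.409)*1 = 0.859329 - (-5.636) = 6.495329.
D >= 0, so the roots are real: z = (-b +/- sqrt(D)) / (2a) = (0.927 +/- 2.548594) / (-2.818).
  z_1 = (0.927 + 2.548594) / (-2.818) = -1.2334,   |z_1| = 1.2334.
  z_2 = (0.927 - 2.548594) / (-2.818) = 0.5754,   |z_2| = 0.5754.
Moduli of all roots: 1.2334, 0.5754.
All moduli strictly greater than 1? No.
Verdict: Not stationary.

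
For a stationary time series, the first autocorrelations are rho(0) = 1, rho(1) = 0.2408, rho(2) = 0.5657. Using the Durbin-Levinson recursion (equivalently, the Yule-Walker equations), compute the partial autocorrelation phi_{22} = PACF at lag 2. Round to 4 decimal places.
\phi_{22} = 0.5390

The PACF at lag k is phi_{kk}, the last component of the solution
to the Yule-Walker system G_k phi = r_k where
  (G_k)_{ij} = rho(|i - j|), (r_k)_i = rho(i), i,j = 1..k.
Equivalently, Durbin-Levinson gives phi_{kk} iteratively:
  phi_{11} = rho(1)
  phi_{kk} = [rho(k) - sum_{j=1..k-1} phi_{k-1,j} rho(k-j)]
            / [1 - sum_{j=1..k-1} phi_{k-1,j} rho(j)],
  phi_{k,j} = phi_{k-1,j} - phi_{kk} phi_{k-1,k-j},  j = 1..k-1.
Step k = 1:
  phi_11 = rho(1) = 0.2408.
Step k = 2:
  phi_22 = [rho(2) - phi_11 rho(1)] / [1 - phi_11 rho(1)] = [0.5657 - (0.2408)(0.2408)] / [1 - (0.2408)(0.2408)]
         = 0.50771536 / 0.94201536 = 0.539.
Therefore phi_{22} = 0.5390.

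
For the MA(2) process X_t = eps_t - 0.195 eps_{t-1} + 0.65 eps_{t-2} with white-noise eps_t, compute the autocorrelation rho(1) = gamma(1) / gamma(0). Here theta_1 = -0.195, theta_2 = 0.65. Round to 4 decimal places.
\rho(1) = -0.2203

For an MA(q) process with theta_0 = 1, the autocovariance is
  gamma(k) = sigma^2 * sum_{i=0..q-k} theta_i * theta_{i+k},
and rho(k) = gamma(k) / gamma(0). Sigma^2 cancels.
  numerator   = (1)*(-0.195) + (-0.195)*(0.65) = -0.32175.
  denominator = (1)^2 + (-0.195)^2 + (0.65)^2 = 1.460525.
  rho(1) = -0.32175 / 1.460525 = -0.2203.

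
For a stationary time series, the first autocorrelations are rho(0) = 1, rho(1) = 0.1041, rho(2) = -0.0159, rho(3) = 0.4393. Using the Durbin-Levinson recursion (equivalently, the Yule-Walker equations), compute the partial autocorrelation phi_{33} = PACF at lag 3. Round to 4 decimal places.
\phi_{33} = 0.4490

The PACF at lag k is phi_{kk}, the last component of the solution
to the Yule-Walker system G_k phi = r_k where
  (G_k)_{ij} = rho(|i - j|), (r_k)_i = rho(i), i,j = 1..k.
Equivalently, Durbin-Levinson gives phi_{kk} iteratively:
  phi_{11} = rho(1)
  phi_{kk} = [rho(k) - sum_{j=1..k-1} phi_{k-1,j} rho(k-j)]
            / [1 - sum_{j=1..k-1} phi_{k-1,j} rho(j)],
  phi_{k,j} = phi_{k-1,j} - phi_{kk} phi_{k-1,k-j},  j = 1..k-1.
Step k = 1:
  phi_11 = rho(1) = 0.1041.
Step k = 2:
  phi_22 = [rho(2) - phi_11 rho(1)] / [1 - phi_11 rho(1)] = [-0.0159 - (0.1041)(0.1041)] / [1 - (0.1041)(0.1041)]
         = -0.02673681 / 0.98916319 = -0.02703.
  Update: phi_21 = phi_11 - phi_22 phi_11 = 0.1041 - (-0.02703)(0.1041) = 0.106914.
Step k = 3:
  phi_33 = [rho(3) - phi_21 rho(2) - phi_22 rho(1)] / [1 - phi_21 rho(1) - phi_22 rho(2)]
    numerator   = 0.4393 - (0.106914)(-0.0159) - (-0.02703)(0.1041) = 0.44381372
    denominator = 1 - (0.106914)(0.1041) - (-0.02703)(-0.0159) = 0.9884405
  phi_33 = 0.44381372 / 0.9884405 = 0.449.
Therefore phi_{33} = 0.4490.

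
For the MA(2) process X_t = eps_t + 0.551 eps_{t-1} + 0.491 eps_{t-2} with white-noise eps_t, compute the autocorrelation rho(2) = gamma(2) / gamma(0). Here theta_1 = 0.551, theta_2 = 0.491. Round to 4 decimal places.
\rho(2) = 0.3179

For an MA(q) process with theta_0 = 1, the autocovariance is
  gamma(k) = sigma^2 * sum_{i=0..q-k} theta_i * theta_{i+k},
and rho(k) = gamma(k) / gamma(0). Sigma^2 cancels.
  numerator   = (1)*(0.491) = 0.491.
  denominator = (1)^2 + (0.551)^2 + (0.491)^2 = 1.544682.
  rho(2) = 0.491 / 1.544682 = 0.3179.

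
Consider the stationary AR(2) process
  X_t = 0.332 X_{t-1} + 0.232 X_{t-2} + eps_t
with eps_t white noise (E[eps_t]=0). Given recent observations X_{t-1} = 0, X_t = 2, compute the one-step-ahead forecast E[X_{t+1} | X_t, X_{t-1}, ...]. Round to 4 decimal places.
E[X_{t+1} \mid \mathcal F_t] = 0.6640

For an AR(p) model X_t = c + sum_i phi_i X_{t-i} + eps_t, the
one-step-ahead conditional mean is
  E[X_{t+1} | X_t, ...] = c + sum_i phi_i X_{t+1-i}.
Substitute known values:
  E[X_{t+1} | ...] = (0.332) * (2) + (0.232) * (0)
                   = 0.6640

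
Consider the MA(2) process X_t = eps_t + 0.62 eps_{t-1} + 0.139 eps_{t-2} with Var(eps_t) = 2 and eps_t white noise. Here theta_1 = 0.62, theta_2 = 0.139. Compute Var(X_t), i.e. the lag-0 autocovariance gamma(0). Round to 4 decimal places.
\gamma(0) = 2.8074

For an MA(q) process X_t = eps_t + sum_i theta_i eps_{t-i} with
Var(eps_t) = sigma^2, the variance is
  gamma(0) = sigma^2 * (1 + sum_i theta_i^2).
  sum_i theta_i^2 = (0.62)^2 + (0.139)^2 = 0.3844 + 0.019321 = 0.403721.
  gamma(0) = 2 * (1 + 0.403721) = 2 * 1.403721 = 2.807442, which rounds to 2.8074.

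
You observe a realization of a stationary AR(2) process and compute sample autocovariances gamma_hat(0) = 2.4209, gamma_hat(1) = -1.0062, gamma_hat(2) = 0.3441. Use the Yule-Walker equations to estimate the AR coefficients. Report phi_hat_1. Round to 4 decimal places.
\hat\phi_{1} = -0.4310

The Yule-Walker equations for an AR(p) process read, in matrix form,
  Gamma_p phi = r_p,   with   (Gamma_p)_{ij} = gamma(|i - j|),
                       (r_p)_i = gamma(i),   i,j = 1..p.
Substitute the sample gammas (Toeplitz matrix and right-hand side of size 2):
  Gamma_p = [[2.4209, -1.0062], [-1.0062, 2.4209]]
  r_p     = [-1.0062, 0.3441]
Written out:
  2.4209 phi_1 - 1.0062 phi_2 = -1.0062
  -1.0062 phi_1 + 2.4209 phi_2 = 0.3441
Solve by Cramer's rule:
  det = gamma(0)^2 - gamma(1)^2 = (2.4209)^2 - (-1.0062)^2 = 5.86075681 - 1.01243844 = 4.84831837
  phi_hat_1 = [gamma(1) gamma(0) - gamma(1) gamma(2)] / det = [(-1.0062)(2.4209) - (-1.0062)(0.3441)] / 4.84831837 = -2.08967616 / 4.84831837 = -0.431
  phi_hat_2 = [gamma(0) gamma(2) - gamma(1)^2] / det = [(2.4209)(0.3441) - (-1.0062)^2] / 4.84831837 = -0.17940675 / 4.84831837 = -0.037
So phi_hat = [-0.4310, -0.0370].
Therefore phi_hat_1 = -0.4310.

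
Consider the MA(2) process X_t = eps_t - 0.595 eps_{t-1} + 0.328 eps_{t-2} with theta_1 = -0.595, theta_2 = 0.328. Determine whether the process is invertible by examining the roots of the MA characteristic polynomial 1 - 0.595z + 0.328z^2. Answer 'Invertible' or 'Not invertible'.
\text{Invertible}

The MA(q) characteristic polynomial is P(z) = 1 - 0.595z + 0.328z^2.
Invertibility requires all roots to lie outside the unit circle, i.e. |z| > 1 for every root.
Set 1 + (-0.595) z + (0.328) z^2 = 0, i.e. a z^2 + b z + c = 0 with a = 0.328, b = -0.595, c = 1.
Discriminant D = b^2 - 4ac = (-0.595)^2 - 4*(0.328)*1 = 0.354025 - (1.312) = -0.957975.
D < 0, so the roots are the complex-conjugate pair z = (-b +/- i sqrt(-D)) / (2a) = 0.907 +/- 1.492i.
For a conjugate pair |z|^2 = z * conj(z) = (product of roots) = c/a = 1/(0.328) = 3.04878, so |z| = sqrt(3.04878) = 1.7461 for both roots.
Moduli of all roots: 1.7461, 1.7461.
All moduli strictly greater than 1? Yes.
Verdict: Invertible.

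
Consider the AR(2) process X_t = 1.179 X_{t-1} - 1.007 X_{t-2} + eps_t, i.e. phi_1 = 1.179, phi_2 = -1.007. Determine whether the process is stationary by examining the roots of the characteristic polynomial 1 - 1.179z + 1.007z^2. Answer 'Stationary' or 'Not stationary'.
\text{Not stationary}

The AR(p) characteristic polynomial is P(z) = 1 - 1.179z + 1.007z^2.
Stationarity requires all roots to lie outside the unit circle, i.e. |z| > 1 for every root.
Set 1 + (-1.179) z + (1.007) z^2 = 0, i.e. a z^2 + b z + c = 0 with a = 1.007, b = -1.179, c = 1.
Discriminant D = b^2 - 4ac = (-1.179)^2 - 4*(1.007)*1 = 1.390041 - (4.028) = -2.637959.
D < 0, so the roots are the complex-conjugate pair z = (-b +/- i sqrt(-D)) / (2a) = 0.5854 +/- 0.8064i.
For a conjugate pair |z|^2 = z * conj(z) = (product of roots) = c/a = 1/(1.007) = 0.993049, so |z| = sqrt(0.993049) = 0.9965 for both roots.
Moduli of all roots: 0.9965, 0.9965.
All moduli strictly greater than 1? No.
Verdict: Not stationary.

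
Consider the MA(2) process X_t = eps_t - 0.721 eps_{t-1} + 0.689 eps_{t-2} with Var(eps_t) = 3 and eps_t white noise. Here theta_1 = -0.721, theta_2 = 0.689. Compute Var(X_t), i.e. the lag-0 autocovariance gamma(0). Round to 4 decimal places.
\gamma(0) = 5.9837

For an MA(q) process X_t = eps_t + sum_i theta_i eps_{t-i} with
Var(eps_t) = sigma^2, the variance is
  gamma(0) = sigma^2 * (1 + sum_i theta_i^2).
  sum_i theta_i^2 = (-0.721)^2 + (0.689)^2 = 0.519841 + 0.474721 = 0.994562.
  gamma(0) = 3 * (1 + 0.994562) = 3 * 1.994562 = 5.983686, which rounds to 5.9837.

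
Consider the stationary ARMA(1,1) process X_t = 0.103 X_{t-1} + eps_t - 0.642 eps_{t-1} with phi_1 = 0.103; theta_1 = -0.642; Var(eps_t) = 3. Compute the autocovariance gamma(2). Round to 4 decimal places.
\gamma(2) = -0.1572

Multiply the model equation by X_{t-k} and take expectations. With theta_0 = psi_0 = 1 and psi_j the MA(infinity) weights, this gives
  gamma(k) - sum_i phi_i gamma(k-i) = c_k,
  c_k = sigma^2 * sum_{j=k..q} theta_j psi_{j-k}   (c_k = 0 for k > q),
using gamma(-m) = gamma(m).
psi-weights needed (psi_j = theta_j + sum_i phi_i psi_{j-i}):
  psi_1 = theta_1 + phi_1 = -0.642 + (0.103) = -0.539
Right-hand sides:
  c_0 = sigma^2 (1 + theta_1 psi_1) = 3 * (1 + (-0.642)(-0.539)) = 3 * 1.346038 = 4.038114
  c_1 = sigma^2 theta_1 = 3 * (-0.642) = -1.926
  c_2 = 0
Equations for k = 0 and k = 1 (AR order 1):
  gamma(0) = phi_1 gamma(1) + c_0
  gamma(1) = phi_1 gamma(0) + c_1
Substituting the second into the first: gamma(0) (1 - phi_1^2) = c_0 + phi_1 c_1, so
  gamma(0) = (c_0 + phi_1 c_1) / (1 - phi_1^2) = (4.038114 + (0.103)(-1.926)) / (1 - (0.103)^2) = 3.839736 / 0.989391 = 3.880909.
  gamma(1) = phi_1 gamma(0) + c_1 = (0.103)(3.880909) + (-1.926) = -1.526266.
For k = 2 (> q): gamma(2) = phi_1 gamma(1) = (0.103)(-1.526266) = -0.157205.
Therefore gamma(2) = -0.1572 (to 4 decimal places).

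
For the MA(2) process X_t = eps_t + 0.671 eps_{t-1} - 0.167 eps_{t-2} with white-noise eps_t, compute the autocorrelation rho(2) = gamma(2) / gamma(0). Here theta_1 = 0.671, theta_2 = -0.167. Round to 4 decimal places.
\rho(2) = -0.1130

For an MA(q) process with theta_0 = 1, the autocovariance is
  gamma(k) = sigma^2 * sum_{i=0..q-k} theta_i * theta_{i+k},
and rho(k) = gamma(k) / gamma(0). Sigma^2 cancels.
  numerator   = (1)*(-0.167) = -0.167.
  denominator = (1)^2 + (0.671)^2 + (-0.167)^2 = 1.47813.
  rho(2) = -0.167 / 1.47813 = -0.1130.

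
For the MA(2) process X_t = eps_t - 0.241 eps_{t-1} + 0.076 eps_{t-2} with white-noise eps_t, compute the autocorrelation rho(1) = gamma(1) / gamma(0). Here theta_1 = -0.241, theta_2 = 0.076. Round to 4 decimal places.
\rho(1) = -0.2438

For an MA(q) process with theta_0 = 1, the autocovariance is
  gamma(k) = sigma^2 * sum_{i=0..q-k} theta_i * theta_{i+k},
and rho(k) = gamma(k) / gamma(0). Sigma^2 cancels.
  numerator   = (1)*(-0.241) + (-0.241)*(0.076) = -0.259316.
  denominator = (1)^2 + (-0.241)^2 + (0.076)^2 = 1.063857.
  rho(1) = -0.259316 / 1.063857 = -0.2438.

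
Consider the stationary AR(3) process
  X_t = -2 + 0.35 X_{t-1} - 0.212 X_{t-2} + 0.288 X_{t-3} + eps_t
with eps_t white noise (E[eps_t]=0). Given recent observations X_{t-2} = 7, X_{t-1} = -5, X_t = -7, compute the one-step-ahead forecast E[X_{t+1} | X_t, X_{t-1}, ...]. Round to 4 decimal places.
E[X_{t+1} \mid \mathcal F_t] = -1.3740

For an AR(p) model X_t = c + sum_i phi_i X_{t-i} + eps_t, the
one-step-ahead conditional mean is
  E[X_{t+1} | X_t, ...] = c + sum_i phi_i X_{t+1-i}.
Substitute known values:
  E[X_{t+1} | ...] = -2 + (0.35) * (-7) + (-0.212) * (-5) + (0.288) * (7)
                   = -1.3740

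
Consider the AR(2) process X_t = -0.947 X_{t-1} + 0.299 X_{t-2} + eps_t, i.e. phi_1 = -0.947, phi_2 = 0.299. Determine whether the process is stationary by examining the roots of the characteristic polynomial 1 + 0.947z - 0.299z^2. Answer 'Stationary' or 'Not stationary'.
\text{Not stationary}

The AR(p) characteristic polynomial is P(z) = 1 + 0.947z - 0.299z^2.
Stationarity requires all roots to lie outside the unit circle, i.e. |z| > 1 for every root.
Set 1 + (0.947) z + (-0.299) z^2 = 0, i.e. a z^2 + b z + c = 0 with a = -0.299, b = 0.947, c = 1.
Discriminant D = b^2 - 4ac = (0.947)^2 - 4*(-0.299)*1 = 0.896809 - (-1.196) = 2.092809.
D >= 0, so the roots are real: z = (-b +/- sqrt(D)) / (2a) = (-0.947 +/- 1.446654) / (-0.598).
  z_1 = (-0.947 + 1.446654) / (-0.598) = -0.8355,   |z_1| = 0.8355.
  z_2 = (-0.947 - 1.446654) / (-0.598) = 4.0028,   |z_2| = 4.0028.
Moduli of all roots: 0.8355, 4.0028.
All moduli strictly greater than 1? No.
Verdict: Not stationary.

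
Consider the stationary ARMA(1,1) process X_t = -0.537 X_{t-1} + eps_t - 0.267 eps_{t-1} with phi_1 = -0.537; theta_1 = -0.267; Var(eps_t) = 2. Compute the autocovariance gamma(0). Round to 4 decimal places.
\gamma(0) = 3.8167

Multiply the model equation by X_{t-k} and take expectations. With theta_0 = psi_0 = 1 and psi_j the MA(infinity) weights, this gives
  gamma(k) - sum_i phi_i gamma(k-i) = c_k,
  c_k = sigma^2 * sum_{j=k..q} theta_j psi_{j-k}   (c_k = 0 for k > q),
using gamma(-m) = gamma(m).
psi-weights needed (psi_j = theta_j + sum_i phi_i psi_{j-i}):
  psi_1 = theta_1 + phi_1 = -0.267 + (-0.537) = -0.804
Right-hand sides:
  c_0 = sigma^2 (1 + theta_1 psi_1) = 2 * (1 + (-0.267)(-0.804)) = 2 * 1.214668 = 2.429336
  c_1 = sigma^2 theta_1 = 2 * (-0.267) = -0.534
  c_2 = 0
Equations for k = 0 and k = 1 (AR order 1):
  gamma(0) = phi_1 gamma(1) + c_0
  gamma(1) = phi_1 gamma(0) + c_1
Substituting the second into the first: gamma(0) (1 - phi_1^2) = c_0 + phi_1 c_1, so
  gamma(0) = (c_0 + phi_1 c_1) / (1 - phi_1^2) = (2.429336 + (-0.537)(-0.534)) / (1 - (-0.537)^2) = 2.716094 / 0.711631 = 3.816717.
Therefore gamma(0) = 3.8167 (to 4 decimal places).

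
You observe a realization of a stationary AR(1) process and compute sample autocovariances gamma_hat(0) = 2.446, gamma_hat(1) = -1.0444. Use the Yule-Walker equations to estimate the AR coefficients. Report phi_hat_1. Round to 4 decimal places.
\hat\phi_{1} = -0.4270

The Yule-Walker equations for an AR(p) process read, in matrix form,
  Gamma_p phi = r_p,   with   (Gamma_p)_{ij} = gamma(|i - j|),
                       (r_p)_i = gamma(i),   i,j = 1..p.
Substitute the sample gammas (Toeplitz matrix and right-hand side of size 1):
  Gamma_p = [[2.446]]
  r_p     = [-1.0444]
With p = 1 this is the single equation gamma(0) phi_1 = gamma(1):
  phi_hat_1 = gamma(1) / gamma(0) = -1.0444 / 2.446 = -0.4270.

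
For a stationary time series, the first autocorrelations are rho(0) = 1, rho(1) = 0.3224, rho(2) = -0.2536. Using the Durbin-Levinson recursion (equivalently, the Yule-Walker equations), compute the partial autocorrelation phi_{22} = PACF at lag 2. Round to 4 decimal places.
\phi_{22} = -0.3990

The PACF at lag k is phi_{kk}, the last component of the solution
to the Yule-Walker system G_k phi = r_k where
  (G_k)_{ij} = rho(|i - j|), (r_k)_i = rho(i), i,j = 1..k.
Equivalently, Durbin-Levinson gives phi_{kk} iteratively:
  phi_{11} = rho(1)
  phi_{kk} = [rho(k) - sum_{j=1..k-1} phi_{k-1,j} rho(k-j)]
            / [1 - sum_{j=1..k-1} phi_{k-1,j} rho(j)],
  phi_{k,j} = phi_{k-1,j} - phi_{kk} phi_{k-1,k-j},  j = 1..k-1.
Step k = 1:
  phi_11 = rho(1) = 0.3224.
Step k = 2:
  phi_22 = [rho(2) - phi_11 rho(1)] / [1 - phi_11 rho(1)] = [-0.2536 - (0.3224)(0.3224)] / [1 - (0.3224)(0.3224)]
         = -0.35754176 / 0.89605824 = -0.399.
Therefore phi_{22} = -0.3990.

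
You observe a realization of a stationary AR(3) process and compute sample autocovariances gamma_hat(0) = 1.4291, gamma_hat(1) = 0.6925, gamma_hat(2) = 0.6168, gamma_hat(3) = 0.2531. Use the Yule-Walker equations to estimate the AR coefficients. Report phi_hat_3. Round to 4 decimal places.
\hat\phi_{3} = -0.1440

The Yule-Walker equations for an AR(p) process read, in matrix form,
  Gamma_p phi = r_p,   with   (Gamma_p)_{ij} = gamma(|i - j|),
                       (r_p)_i = gamma(i),   i,j = 1..p.
Substitute the sample gammas (Toeplitz matrix and right-hand side of size 3):
  Gamma_p = [[1.4291, 0.6925, 0.6168], [0.6925, 1.4291, 0.6925], [0.6168, 0.6925, 1.4291]]
  r_p     = [0.6925, 0.6168, 0.2531]
Written out (R1..R3):
  (R1) 1.4291 phi_1 + 0.6925 phi_2 + 0.6168 phi_3 = 0.6925
  (R2) 0.6925 phi_1 + 1.4291 phi_2 + 0.6925 phi_3 = 0.6168
  (R3) 0.6168 phi_1 + 0.6925 phi_2 + 1.4291 phi_3 = 0.2531
Gaussian elimination:
  R2 <- R2 - (0.6925/1.4291) R1 = R2 - (0.484571) R1:  1.093535 phi_2 + 0.393617 phi_3 = 0.281235
  R3 <- R3 - (0.6168/1.4291) R1 = R3 - (0.4316) R1:  0.393617 phi_2 + 1.162889 phi_3 = -0.045783
  R3 <- R3 - (0.393617/1.093535) R2 = R3 - (0.359949) R2:  1.021207 phi_3 = -0.147013
Back-substitution:
  phi_hat_3 = -0.147013 / 1.021207 = -0.14396
  phi_hat_2 = (0.281235 - (0.393617)(-0.14396)) / 1.093535 = 0.308998
  phi_hat_1 = (0.6925 - (0.6925)(0.308998) - (0.6168)(-0.14396)) / 1.4291 = 0.396973
So phi_hat = [0.3970, 0.3090, -0.1440].
Therefore phi_hat_3 = -0.1440.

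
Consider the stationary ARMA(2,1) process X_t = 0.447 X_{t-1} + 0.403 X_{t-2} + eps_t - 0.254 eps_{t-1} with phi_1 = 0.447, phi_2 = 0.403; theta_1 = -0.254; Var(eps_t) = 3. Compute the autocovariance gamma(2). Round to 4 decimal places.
\gamma(2) = 3.5435

Multiply the model equation by X_{t-k} and take expectations. With theta_0 = psi_0 = 1 and psi_j the MA(infinity) weights, this gives
  gamma(k) - sum_i phi_i gamma(k-i) = c_k,
  c_k = sigma^2 * sum_{j=k..q} theta_j psi_{j-k}   (c_k = 0 for k > q),
using gamma(-m) = gamma(m).
psi-weights needed (psi_j = theta_j + sum_i phi_i psi_{j-i}):
  psi_1 = theta_1 + phi_1 = -0.254 + (0.447) = 0.193
Right-hand sides:
  c_0 = sigma^2 (1 + theta_1 psi_1) = 3 * (1 + (-0.254)(0.193)) = 3 * 0.950978 = 2.852934
  c_1 = sigma^2 theta_1 = 3 * (-0.254) = -0.762
  c_2 = 0
Equations for k = 0, 1, 2 (AR order 2, c_2 = 0):
  (E0) gamma(0) = phi_1 gamma(1) + phi_2 gamma(2) + c_0
  (E1) gamma(1) = phi_1 gamma(0) + phi_2 gamma(1) + c_1
  (E2) gamma(2) = phi_1 gamma(1) + phi_2 gamma(0)
From (E1): gamma(1) = A gamma(0) + B with
  A = phi_1 / (1 - phi_2) = 0.447 / 0.597 = 0.748744,   B = c_1 / (1 - phi_2) = -0.762 / 0.597 = -1.276382.
Insert (E2) into (E0): gamma(0) (1 - phi_2^2) = phi_1 (1 + phi_2) gamma(1) + c_0.
  phi_1 (1 + phi_2) = (0.447)(1.403) = 0.627141,   1 - phi_2^2 = 0.837591.
Replace gamma(1) by A gamma(0) + B and collect gamma(0):
  gamma(0) [0.837591 - (0.627141)(0.748744)] = (0.627141)(-1.276382) + 2.852934
  gamma(0) * 0.368023 = 2.052463
  gamma(0) = 2.052463 / 0.368023 = 5.576994.
  gamma(1) = A gamma(0) + B = (0.748744)(5.576994) + (-1.276382) = 2.899357.
  gamma(2) = phi_1 gamma(1) + phi_2 gamma(0) = (0.447)(2.899357) + (0.403)(5.576994) = 3.543541.
Therefore gamma(2) = 3.5435 (to 4 decimal places).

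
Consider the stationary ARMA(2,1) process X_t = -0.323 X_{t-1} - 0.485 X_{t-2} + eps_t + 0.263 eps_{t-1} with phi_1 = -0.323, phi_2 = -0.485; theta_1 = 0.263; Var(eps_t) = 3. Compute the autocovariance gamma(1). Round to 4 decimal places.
\gamma(1) = -0.3238

Multiply the model equation by X_{t-k} and take expectations. With theta_0 = psi_0 = 1 and psi_j the MA(infinity) weights, this gives
  gamma(k) - sum_i phi_i gamma(k-i) = c_k,
  c_k = sigma^2 * sum_{j=k..q} theta_j psi_{j-k}   (c_k = 0 for k > q),
using gamma(-m) = gamma(m).
psi-weights needed (psi_j = theta_j + sum_i phi_i psi_{j-i}):
  psi_1 = theta_1 + phi_1 = 0.263 + (-0.323) = -0.06
Right-hand sides:
  c_0 = sigma^2 (1 + theta_1 psi_1) = 3 * (1 + (0.263)(-0.06)) = 3 * 0.98422 = 2.95266
  c_1 = sigma^2 theta_1 = 3 * (0.263) = 0.789
  c_2 = 0
Equations for k = 0, 1, 2 (AR order 2, c_2 = 0):
  (E0) gamma(0) = phi_1 gamma(1) + phi_2 gamma(2) + c_0
  (E1) gamma(1) = phi_1 gamma(0) + phi_2 gamma(1) + c_1
  (E2) gamma(2) = phi_1 gamma(1) + phi_2 gamma(0)
From (E1): gamma(1) = A gamma(0) + B with
  A = phi_1 / (1 - phi_2) = -0.323 / 1.485 = -0.217508,   B = c_1 / (1 - phi_2) = 0.789 / 1.485 = 0.531313.
Insert (E2) into (E0): gamma(0) (1 - phi_2^2) = phi_1 (1 + phi_2) gamma(1) + c_0.
  phi_1 (1 + phi_2) = (-0.323)(0.515) = -0.166345,   1 - phi_2^2 = 0.764775.
Replace gamma(1) by A gamma(0) + B and collect gamma(0):
  gamma(0) [0.764775 - (-0.166345)(-0.217508)] = (-0.166345)(0.531313) + 2.95266
  gamma(0) * 0.728594 = 2.864279
  gamma(0) = 2.864279 / 0.728594 = 3.931244.
  gamma(1) = A gamma(0) + B = (-0.217508)(3.931244) + (0.531313) = -0.323765.
Therefore gamma(1) = -0.3238 (to 4 decimal places).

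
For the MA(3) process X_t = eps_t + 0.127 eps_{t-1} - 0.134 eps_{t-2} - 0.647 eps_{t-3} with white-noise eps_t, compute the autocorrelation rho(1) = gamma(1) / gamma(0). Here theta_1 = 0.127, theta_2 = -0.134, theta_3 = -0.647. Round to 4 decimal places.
\rho(1) = 0.1354

For an MA(q) process with theta_0 = 1, the autocovariance is
  gamma(k) = sigma^2 * sum_{i=0..q-k} theta_i * theta_{i+k},
and rho(k) = gamma(k) / gamma(0). Sigma^2 cancels.
  numerator   = (1)*(0.127) + (0.127)*(-0.134) + (-0.134)*(-0.647) = 0.19668.
  denominator = (1)^2 + (0.127)^2 + (-0.134)^2 + (-0.647)^2 = 1.452694.
  rho(1) = 0.19668 / 1.452694 = 0.1354.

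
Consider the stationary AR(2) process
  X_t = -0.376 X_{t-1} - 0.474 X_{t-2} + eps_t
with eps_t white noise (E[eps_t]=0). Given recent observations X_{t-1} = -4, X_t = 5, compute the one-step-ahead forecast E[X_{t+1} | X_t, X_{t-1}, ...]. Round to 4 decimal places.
E[X_{t+1} \mid \mathcal F_t] = 0.0160

For an AR(p) model X_t = c + sum_i phi_i X_{t-i} + eps_t, the
one-step-ahead conditional mean is
  E[X_{t+1} | X_t, ...] = c + sum_i phi_i X_{t+1-i}.
Substitute known values:
  E[X_{t+1} | ...] = (-0.376) * (5) + (-0.474) * (-4)
                   = 0.0160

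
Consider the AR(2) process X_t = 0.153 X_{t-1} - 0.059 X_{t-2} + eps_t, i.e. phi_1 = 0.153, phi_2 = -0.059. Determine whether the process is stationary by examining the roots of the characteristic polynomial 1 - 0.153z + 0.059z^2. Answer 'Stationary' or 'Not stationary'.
\text{Stationary}

The AR(p) characteristic polynomial is P(z) = 1 - 0.153z + 0.059z^2.
Stationarity requires all roots to lie outside the unit circle, i.e. |z| > 1 for every root.
Set 1 + (-0.153) z + (0.059) z^2 = 0, i.e. a z^2 + b z + c = 0 with a = 0.059, b = -0.153, c = 1.
Discriminant D = b^2 - 4ac = (-0.153)^2 - 4*(0.059)*1 = 0.023409 - (0.236) = -0.212591.
D < 0, so the roots are the complex-conjugate pair z = (-b +/- i sqrt(-D)) / (2a) = 1.2966 +/- 3.9074i.
For a conjugate pair |z|^2 = z * conj(z) = (product of roots) = c/a = 1/(0.059) = 16.949153, so |z| = sqrt(16.949153) = 4.1169 for both roots.
Moduli of all roots: 4.1169, 4.1169.
All moduli strictly greater than 1? Yes.
Verdict: Stationary.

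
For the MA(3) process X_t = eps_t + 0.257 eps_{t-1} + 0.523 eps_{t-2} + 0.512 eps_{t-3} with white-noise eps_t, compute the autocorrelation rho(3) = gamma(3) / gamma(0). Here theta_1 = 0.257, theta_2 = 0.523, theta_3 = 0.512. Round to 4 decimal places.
\rho(3) = 0.3197

For an MA(q) process with theta_0 = 1, the autocovariance is
  gamma(k) = sigma^2 * sum_{i=0..q-k} theta_i * theta_{i+k},
and rho(k) = gamma(k) / gamma(0). Sigma^2 cancels.
  numerator   = (1)*(0.512) = 0.512.
  denominator = (1)^2 + (0.257)^2 + (0.523)^2 + (0.512)^2 = 1.601722.
  rho(3) = 0.512 / 1.601722 = 0.3197.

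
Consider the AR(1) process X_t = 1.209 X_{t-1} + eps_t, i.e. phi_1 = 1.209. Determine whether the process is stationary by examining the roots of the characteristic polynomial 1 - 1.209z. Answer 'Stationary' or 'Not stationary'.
\text{Not stationary}

The AR(p) characteristic polynomial is P(z) = 1 - 1.209z.
Stationarity requires all roots to lie outside the unit circle, i.e. |z| > 1 for every root.
This is linear in z: 1 + (-1.209) z = 0  =>  z = -1/(-1.209) = 0.82713,  |z| = 0.82713.
Moduli of all roots: 0.8271.
All moduli strictly greater than 1? No.
Verdict: Not stationary.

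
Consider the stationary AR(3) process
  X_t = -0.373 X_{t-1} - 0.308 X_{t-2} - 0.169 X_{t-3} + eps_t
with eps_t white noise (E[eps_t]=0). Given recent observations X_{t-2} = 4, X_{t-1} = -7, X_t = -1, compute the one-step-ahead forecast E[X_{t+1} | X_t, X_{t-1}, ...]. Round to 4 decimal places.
E[X_{t+1} \mid \mathcal F_t] = 1.8530

For an AR(p) model X_t = c + sum_i phi_i X_{t-i} + eps_t, the
one-step-ahead conditional mean is
  E[X_{t+1} | X_t, ...] = c + sum_i phi_i X_{t+1-i}.
Substitute known values:
  E[X_{t+1} | ...] = (-0.373) * (-1) + (-0.308) * (-7) + (-0.169) * (4)
                   = 1.8530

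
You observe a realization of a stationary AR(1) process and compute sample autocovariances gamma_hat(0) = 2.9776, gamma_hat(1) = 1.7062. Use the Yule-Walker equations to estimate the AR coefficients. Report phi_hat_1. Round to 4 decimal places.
\hat\phi_{1} = 0.5730

The Yule-Walker equations for an AR(p) process read, in matrix form,
  Gamma_p phi = r_p,   with   (Gamma_p)_{ij} = gamma(|i - j|),
                       (r_p)_i = gamma(i),   i,j = 1..p.
Substitute the sample gammas (Toeplitz matrix and right-hand side of size 1):
  Gamma_p = [[2.9776]]
  r_p     = [1.7062]
With p = 1 this is the single equation gamma(0) phi_1 = gamma(1):
  phi_hat_1 = gamma(1) / gamma(0) = 1.7062 / 2.9776 = 0.5730.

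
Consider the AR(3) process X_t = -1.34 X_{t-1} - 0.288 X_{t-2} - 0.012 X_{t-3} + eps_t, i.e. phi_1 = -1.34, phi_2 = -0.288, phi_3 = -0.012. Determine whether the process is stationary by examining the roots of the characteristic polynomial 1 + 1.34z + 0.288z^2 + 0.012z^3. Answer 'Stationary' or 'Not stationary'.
\text{Not stationary}

The AR(p) characteristic polynomial is P(z) = 1 + 1.34z + 0.288z^2 + 0.012z^3.
Stationarity requires all roots to lie outside the unit circle, i.e. |z| > 1 for every root.
Degree 3: look for a simple real root z0 first, then factor out (1 - z/z0) and solve the remaining quadratic.
Testing z0 = -5: P(-5) = 1 + (1.34)(-5) + (0.288)(-5)^2 + (0.012)(-5)^3
  = 1 + (-6.7) + (7.2) + (-1.5) = 0.  So z_0 = -5 is a root, |z_0| = 5.
Divide out the factor (1 + 0.2 z) = (1 - z/z0) (since 1/z0 = -0.2):
  P(z) = (1 + 0.2 z)(1 + (1.14) z + (0.06) z^2)
  [check: z-coef 1.14 - (-0.2) = 1.34; z^2-coef 0.06 - (-0.2)(1.14) = 0.288; z^3-coef -(-0.2)(0.06) = 0.012.]
Remaining roots from the quadratic factor 1 + (1.14) z + (0.06) z^2:
  Set 1 + (1.14) z + (0.06) z^2 = 0, i.e. a z^2 + b z + c = 0 with a = 0.06, b = 1.14, c = 1.
  Discriminant D = b^2 - 4ac = (1.14)^2 - 4*(0.06)*1 = 1.2996 - (0.24) = 1.0596.
  D >= 0, so the roots are real: z = (-b +/- sqrt(D)) / (2a) = (-1.14 +/- 1.029369) / (0.12).
    z_1 = (-1.14 + 1.029369) / (0.12) = -0.9219,   |z_1| = 0.9219.
    z_2 = (-1.14 - 1.029369) / (0.12) = -18.0781,   |z_2| = 18.0781.
Moduli of all roots: 5.0000, 0.9219, 18.0781.
All moduli strictly greater than 1? No.
Verdict: Not stationary.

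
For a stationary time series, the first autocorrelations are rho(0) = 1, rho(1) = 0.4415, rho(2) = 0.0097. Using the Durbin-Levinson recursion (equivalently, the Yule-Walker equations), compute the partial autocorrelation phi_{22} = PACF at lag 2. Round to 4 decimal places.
\phi_{22} = -0.2301

The PACF at lag k is phi_{kk}, the last component of the solution
to the Yule-Walker system G_k phi = r_k where
  (G_k)_{ij} = rho(|i - j|), (r_k)_i = rho(i), i,j = 1..k.
Equivalently, Durbin-Levinson gives phi_{kk} iteratively:
  phi_{11} = rho(1)
  phi_{kk} = [rho(k) - sum_{j=1..k-1} phi_{k-1,j} rho(k-j)]
            / [1 - sum_{j=1..k-1} phi_{k-1,j} rho(j)],
  phi_{k,j} = phi_{k-1,j} - phi_{kk} phi_{k-1,k-j},  j = 1..k-1.
Step k = 1:
  phi_11 = rho(1) = 0.4415.
Step k = 2:
  phi_22 = [rho(2) - phi_11 rho(1)] / [1 - phi_11 rho(1)] = [0.0097 - (0.4415)(0.4415)] / [1 - (0.4415)(0.4415)]
         = -0.18522225 / 0.80507775 = -0.2301.
Therefore phi_{22} = -0.2301.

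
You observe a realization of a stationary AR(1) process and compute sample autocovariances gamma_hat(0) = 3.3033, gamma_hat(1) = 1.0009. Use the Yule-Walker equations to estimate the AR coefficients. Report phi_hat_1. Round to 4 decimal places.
\hat\phi_{1} = 0.3030

The Yule-Walker equations for an AR(p) process read, in matrix form,
  Gamma_p phi = r_p,   with   (Gamma_p)_{ij} = gamma(|i - j|),
                       (r_p)_i = gamma(i),   i,j = 1..p.
Substitute the sample gammas (Toeplitz matrix and right-hand side of size 1):
  Gamma_p = [[3.3033]]
  r_p     = [1.0009]
With p = 1 this is the single equation gamma(0) phi_1 = gamma(1):
  phi_hat_1 = gamma(1) / gamma(0) = 1.0009 / 3.3033 = 0.3030.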